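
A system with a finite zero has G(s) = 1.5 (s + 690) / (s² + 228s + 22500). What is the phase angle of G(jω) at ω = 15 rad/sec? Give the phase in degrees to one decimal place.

-7.5°

∠(j15 + 690) = arctan(15/690) = 1.25°
∠[(j15)² + 228(j15) + 22500] = ∠[22275 + j3420] = 8.73°
∠G(j15) = 1.25° − 8.73° = -7.48°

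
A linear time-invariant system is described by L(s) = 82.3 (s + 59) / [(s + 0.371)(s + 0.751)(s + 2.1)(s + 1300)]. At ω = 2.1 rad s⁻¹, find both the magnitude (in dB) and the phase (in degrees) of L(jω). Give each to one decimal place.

|j2.1 + 59| = √(2.1² + 59²) = 59.04
|j2.1 + 0.371| = √(2.1² + 0.371²) = 2.133
|j2.1 + 0.751| = √(2.1² + 0.751²) = 2.23
|j2.1 + 2.1| = √(2.1² + 2.1²) = 2.97
|j2.1 + 1300| = √(2.1² + 1300²) = 1300
|L(j2.1)| = 82.3 × 59.04 / (2.133 × 2.23 × 2.97 × 1300) = 0.26461
20 log₁₀(0.26461) = -11.55 dB
∠(j2.1 + 59) = arctan(2.1/59) = 2.04°
∠(j2.1 + 0.371) = arctan(2.1/0.371) = 79.98°
∠(j2.1 + 0.751) = arctan(2.1/0.751) = 70.32°
∠(j2.1 + 2.1) = arctan(2.1/2.1) = 45.00°
∠(j2.1 + 1300) = arctan(2.1/1300) = 0.09°
∠L(j2.1) = 2.04° − (79.98° + 70.32° + 45.00° + 0.09°) = -193.36°

|L| = -11.5 dB, ∠L = -193.4°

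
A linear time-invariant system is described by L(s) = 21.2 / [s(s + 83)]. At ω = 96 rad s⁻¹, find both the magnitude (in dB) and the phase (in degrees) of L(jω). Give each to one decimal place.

|j96 + 83| = √(96² + 83²) = 126.9
|j96| = 96
|L(j96)| = 21.2 / (126.9 × 96) = 0.0017401
20 log₁₀(0.0017401) = -55.19 dB
∠(j96 + 83) = arctan(96/83) = 49.15°
∠(j96) = 90.00°
∠L(j96) = − (49.15° + 90.00°) = -139.15°

|L| = -55.2 dB, ∠L = -139.2°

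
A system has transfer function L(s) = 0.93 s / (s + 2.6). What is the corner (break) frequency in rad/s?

2.6 rad/s

The single real pole at s = −2.6 gives a corner at ω = 2.6 rad/s.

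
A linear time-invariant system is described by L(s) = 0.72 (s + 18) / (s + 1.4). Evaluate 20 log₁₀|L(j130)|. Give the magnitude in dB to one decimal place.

-2.8 dB

|j130 + 18| = √(130² + 18²) = 131.2
|j130 + 1.4| = √(130² + 1.4²) = 130
|L(j130)| = 0.72 × 131.2 / 130 = 0.72683
20 log₁₀(0.72683) = -2.77 dB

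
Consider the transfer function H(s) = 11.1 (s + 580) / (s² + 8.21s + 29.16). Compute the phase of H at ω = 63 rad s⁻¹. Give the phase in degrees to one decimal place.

∠(j63 + 580) = arctan(63/580) = 6.20°
∠[(j63)² + 8.21(j63) + 29.16] = ∠[-3939.8 + j517.23] = 172.52°
∠H(j63) = 6.20° − 172.52° = -166.32°

-166.3°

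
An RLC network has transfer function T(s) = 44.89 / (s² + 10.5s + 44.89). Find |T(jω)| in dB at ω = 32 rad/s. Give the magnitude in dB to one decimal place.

|(j32)² + 10.5(j32) + 44.89| = |-979.11 + j336| = 1035
|T(j32)| = 44.89 / 1035 = 0.043365
20 log₁₀(0.043365) = -27.26 dB

-27.3 dB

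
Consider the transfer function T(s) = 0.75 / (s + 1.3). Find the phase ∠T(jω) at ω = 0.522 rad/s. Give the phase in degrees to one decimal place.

∠(j0.522 + 1.3) = arctan(0.522/1.3) = 21.88°
∠T(j0.522) = −21.88° = -21.88°

-21.9°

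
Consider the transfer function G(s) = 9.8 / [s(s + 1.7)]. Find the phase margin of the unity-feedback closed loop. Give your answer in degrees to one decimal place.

30.3°

Gain crossover: |G(jω)| = 1 at ω ≈ 2.91 rad/s.
∠G(j2.91) = −90° − arctan(2.91/1.7) ≈ -149.70°
PM = 180° + (-149.70°) = 30.30°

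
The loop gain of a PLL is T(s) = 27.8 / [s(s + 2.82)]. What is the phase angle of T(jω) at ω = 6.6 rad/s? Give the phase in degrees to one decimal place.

∠(j6.6 + 2.82) = arctan(6.6/2.82) = 66.86°
∠(j6.6) = 90.00°
∠T(j6.6) = − (66.86° + 90.00°) = -156.86°

-156.9°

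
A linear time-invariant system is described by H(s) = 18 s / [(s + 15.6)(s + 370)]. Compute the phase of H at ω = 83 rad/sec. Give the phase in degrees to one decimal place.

∠(j83) = 90.00°
∠(j83 + 15.6) = arctan(83/15.6) = 79.36°
∠(j83 + 370) = arctan(83/370) = 12.64°
∠H(j83) = 90.00° − (79.36° + 12.64°) = -2.00°

-2.0°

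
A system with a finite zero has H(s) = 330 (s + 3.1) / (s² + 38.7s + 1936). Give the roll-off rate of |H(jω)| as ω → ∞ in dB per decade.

With 1 zero and 2 poles, the high-frequency asymptotic slope is 20 × (1 − 2) = -20 dB/decade.

-20 dB/decade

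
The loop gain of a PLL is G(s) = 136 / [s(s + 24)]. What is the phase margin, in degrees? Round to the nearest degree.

Gain crossover: |G(jω)| = 1 at ω ≈ 5.52 rad/sec.
∠G(j5.52) = −90° − arctan(5.52/24) ≈ -102.96°
PM = 180° + (-102.96°) = 77.04°

77°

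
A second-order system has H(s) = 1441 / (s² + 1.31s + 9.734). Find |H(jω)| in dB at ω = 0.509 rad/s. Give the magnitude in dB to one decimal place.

|(j0.509)² + 1.31(j0.509) + 9.734| = |9.4749 + j0.66679| = 9.498
|H(j0.509)| = 1441 / 9.498 = 151.71
20 log₁₀(151.71) = 43.62 dB

43.6 dB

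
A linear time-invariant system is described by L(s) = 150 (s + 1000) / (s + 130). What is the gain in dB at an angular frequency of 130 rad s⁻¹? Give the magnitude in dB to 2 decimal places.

|j130 + 1000| = √(130² + 1000²) = 1008
|j130 + 130| = √(130² + 130²) = 183.8
|L(j130)| = 150 × 1008 / 183.8 = 822.76
20 log₁₀(822.76) = 58.305 dB

58.31 dB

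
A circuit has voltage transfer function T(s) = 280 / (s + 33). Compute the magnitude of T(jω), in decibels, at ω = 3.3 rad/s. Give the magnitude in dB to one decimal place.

18.5 dB

|j3.3 + 33| = √(3.3² + 33²) = 33.16
|T(j3.3)| = 280 / 33.16 = 8.4427
20 log₁₀(8.4427) = 18.53 dB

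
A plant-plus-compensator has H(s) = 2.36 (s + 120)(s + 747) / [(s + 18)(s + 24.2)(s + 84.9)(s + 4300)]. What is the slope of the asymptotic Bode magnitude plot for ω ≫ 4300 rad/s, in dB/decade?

With 2 zeros and 4 poles, the high-frequency asymptotic slope is 20 × (2 − 4) = -40 dB/decade.

-40 dB/decade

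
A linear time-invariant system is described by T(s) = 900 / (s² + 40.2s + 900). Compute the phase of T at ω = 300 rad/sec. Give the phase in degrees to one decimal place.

∠[(j300)² + 40.2(j300) + 900] = ∠[-89100 + j12060] = 172.29°
∠T(j300) = −172.29° = -172.29°

-172.3 deg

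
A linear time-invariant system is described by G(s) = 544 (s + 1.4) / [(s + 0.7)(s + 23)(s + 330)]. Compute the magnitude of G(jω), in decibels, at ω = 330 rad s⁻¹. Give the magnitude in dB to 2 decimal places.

-49.06 dB

|j330 + 1.4| = √(330² + 1.4²) = 330
|j330 + 0.7| = √(330² + 0.7²) = 330
|j330 + 23| = √(330² + 23²) = 330.8
|j330 + 330| = √(330² + 330²) = 466.7
|G(j330)| = 544 × 330 / (330 × 330.8 × 466.7) = 0.0035238
20 log₁₀(0.0035238) = -49.060 dB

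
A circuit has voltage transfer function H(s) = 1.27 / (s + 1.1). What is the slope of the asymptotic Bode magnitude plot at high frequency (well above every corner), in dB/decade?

With 0 zeros and 1 pole, the high-frequency asymptotic slope is 20 × (0 − 1) = -20 dB/decade.

-20 dB/decade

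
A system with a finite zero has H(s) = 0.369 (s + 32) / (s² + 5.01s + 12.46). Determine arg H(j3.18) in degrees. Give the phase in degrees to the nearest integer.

∠(j3.18 + 32) = arctan(3.18/32) = 5.68°
∠[(j3.18)² + 5.01(j3.18) + 12.46] = ∠[2.3476 + j15.932] = 81.62°
∠H(j3.18) = 5.68° − 81.62° = -75.94°

-76 deg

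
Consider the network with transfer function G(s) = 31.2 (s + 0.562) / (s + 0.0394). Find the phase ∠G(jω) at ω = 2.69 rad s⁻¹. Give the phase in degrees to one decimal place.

∠(j2.69 + 0.562) = arctan(2.69/0.562) = 78.20°
∠(j2.69 + 0.0394) = arctan(2.69/0.0394) = 89.16°
∠G(j2.69) = 78.20° − 89.16° = -10.96°

-11.0°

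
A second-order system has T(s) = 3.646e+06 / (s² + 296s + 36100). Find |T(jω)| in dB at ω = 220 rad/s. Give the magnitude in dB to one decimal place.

34.8 dB

|(j220)² + 296(j220) + 36100| = |-12300 + j65120| = 6.627e+04
|T(j220)| = 3.646e+06 / 6.627e+04 = 55.016
20 log₁₀(55.016) = 34.81 dB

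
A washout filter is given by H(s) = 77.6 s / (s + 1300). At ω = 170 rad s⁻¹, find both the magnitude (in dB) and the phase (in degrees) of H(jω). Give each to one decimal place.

|j170| = 170
|j170 + 1300| = √(170² + 1300²) = 1311
|H(j170)| = 77.6 × 170 / 1311 = 10.062
20 log₁₀(10.062) = 20.05 dB
∠(j170) = 90.00°
∠(j170 + 1300) = arctan(170/1300) = 7.45°
∠H(j170) = 90.00° − 7.45° = 82.55°

|H| = 20.1 dB, ∠H = 82.5°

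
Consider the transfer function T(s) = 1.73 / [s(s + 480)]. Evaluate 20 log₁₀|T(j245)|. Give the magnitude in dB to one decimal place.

-97.7 dB

|j245 + 480| = √(245² + 480²) = 538.9
|j245| = 245
|T(j245)| = 1.73 / (538.9 × 245) = 1.3103e-05
20 log₁₀(1.3103e-05) = -97.65 dB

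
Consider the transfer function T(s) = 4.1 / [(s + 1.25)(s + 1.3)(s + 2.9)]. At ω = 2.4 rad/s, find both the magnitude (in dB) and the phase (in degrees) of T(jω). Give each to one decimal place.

|j2.4 + 1.25| = √(2.4² + 1.25²) = 2.706
|j2.4 + 1.3| = √(2.4² + 1.3²) = 2.729
|j2.4 + 2.9| = √(2.4² + 2.9²) = 3.764
|T(j2.4)| = 4.1 / (2.706 × 2.729 × 3.764) = 0.14747
20 log₁₀(0.14747) = -16.63 dB
∠(j2.4 + 1.25) = arctan(2.4/1.25) = 62.49°
∠(j2.4 + 1.3) = arctan(2.4/1.3) = 61.56°
∠(j2.4 + 2.9) = arctan(2.4/2.9) = 39.61°
∠T(j2.4) = − (62.49° + 61.56° + 39.61°) = -163.66°

|T| = -16.6 dB, ∠T = -163.7°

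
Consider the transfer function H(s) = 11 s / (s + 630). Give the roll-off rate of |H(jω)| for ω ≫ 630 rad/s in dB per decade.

With 1 zero and 1 pole, the high-frequency asymptotic slope is 20 × (1 − 1) = 0 dB/decade.

0 dB/decade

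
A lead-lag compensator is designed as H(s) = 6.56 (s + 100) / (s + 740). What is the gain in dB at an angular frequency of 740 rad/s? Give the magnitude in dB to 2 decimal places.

13.41 dB

|j740 + 100| = √(740² + 100²) = 746.7
|j740 + 740| = √(740² + 740²) = 1047
|H(j740)| = 6.56 × 746.7 / 1047 = 4.6808
20 log₁₀(4.6808) = 13.406 dB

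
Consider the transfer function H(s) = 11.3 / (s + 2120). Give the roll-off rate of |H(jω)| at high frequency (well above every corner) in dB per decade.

-20 dB/decade

With 0 zeros and 1 pole, the high-frequency asymptotic slope is 20 × (0 − 1) = -20 dB/decade.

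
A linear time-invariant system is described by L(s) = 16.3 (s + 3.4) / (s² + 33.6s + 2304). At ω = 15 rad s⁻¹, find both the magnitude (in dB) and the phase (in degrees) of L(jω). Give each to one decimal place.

|j15 + 3.4| = √(15² + 3.4²) = 15.38
|(j15)² + 33.6(j15) + 2304| = |2079 + j504| = 2139
|L(j15)| = 16.3 × 15.38 / 2139 = 0.11719
20 log₁₀(0.11719) = -18.62 dB
∠(j15 + 3.4) = arctan(15/3.4) = 77.23°
∠[(j15)² + 33.6(j15) + 2304] = ∠[2079 + j504] = 13.63°
∠L(j15) = 77.23° − 13.63° = 63.60°

|L| = -18.6 dB, ∠L = 63.6°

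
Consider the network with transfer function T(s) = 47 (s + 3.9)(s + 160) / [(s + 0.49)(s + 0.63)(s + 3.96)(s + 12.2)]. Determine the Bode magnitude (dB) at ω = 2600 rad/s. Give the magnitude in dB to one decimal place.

-103.1 dB

|j2600 + 3.9| = √(2600² + 3.9²) = 2600
|j2600 + 160| = √(2600² + 160²) = 2605
|j2600 + 0.49| = √(2600² + 0.49²) = 2600
|j2600 + 0.63| = √(2600² + 0.63²) = 2600
|j2600 + 3.96| = √(2600² + 3.96²) = 2600
|j2600 + 12.2| = √(2600² + 12.2²) = 2600
|T(j2600)| = 47 × 2600 × 2605 / (2600 × 2600 × 2600 × 2600) = 6.9657e-06
20 log₁₀(6.9657e-06) = -103.14 dB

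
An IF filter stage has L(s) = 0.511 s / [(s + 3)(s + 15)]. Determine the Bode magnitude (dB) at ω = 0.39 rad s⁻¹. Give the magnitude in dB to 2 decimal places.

|j0.39| = 0.39
|j0.39 + 3| = √(0.39² + 3²) = 3.025
|j0.39 + 15| = √(0.39² + 15²) = 15.01
|L(j0.39)| = 0.511 × 0.39 / (3.025 × 15.01) = 0.0043902
20 log₁₀(0.0043902) = -47.150 dB

-47.15 dB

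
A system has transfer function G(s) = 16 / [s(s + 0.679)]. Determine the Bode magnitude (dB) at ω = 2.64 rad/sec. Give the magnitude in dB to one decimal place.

|j2.64 + 0.679| = √(2.64² + 0.679²) = 2.726
|j2.64| = 2.64
|G(j2.64)| = 16 / (2.726 × 2.64) = 2.2233
20 log₁₀(2.2233) = 6.94 dB

6.9 dB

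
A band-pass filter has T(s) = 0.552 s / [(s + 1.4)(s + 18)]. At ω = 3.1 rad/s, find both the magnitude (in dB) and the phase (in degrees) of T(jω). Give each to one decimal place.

|T| = -31.2 dB, ∠T = 14.5°

|j3.1| = 3.1
|j3.1 + 1.4| = √(3.1² + 1.4²) = 3.401
|j3.1 + 18| = √(3.1² + 18²) = 18.26
|T(j3.1)| = 0.552 × 3.1 / (3.401 × 18.26) = 0.027543
20 log₁₀(0.027543) = -31.20 dB
∠(j3.1) = 90.00°
∠(j3.1 + 1.4) = arctan(3.1/1.4) = 65.70°
∠(j3.1 + 18) = arctan(3.1/18) = 9.77°
∠T(j3.1) = 90.00° − (65.70° + 9.77°) = 14.53°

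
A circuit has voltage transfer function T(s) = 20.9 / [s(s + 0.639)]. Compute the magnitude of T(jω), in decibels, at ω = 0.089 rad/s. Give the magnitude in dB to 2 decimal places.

51.22 dB

|j0.089 + 0.639| = √(0.089² + 0.639²) = 0.6452
|j0.089| = 0.089
|T(j0.089)| = 20.9 / (0.6452 × 0.089) = 363.98
20 log₁₀(363.98) = 51.222 dB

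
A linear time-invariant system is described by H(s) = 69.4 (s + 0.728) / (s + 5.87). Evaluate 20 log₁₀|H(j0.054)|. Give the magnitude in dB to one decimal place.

18.7 dB

|j0.054 + 0.728| = √(0.054² + 0.728²) = 0.73
|j0.054 + 5.87| = √(0.054² + 5.87²) = 5.87
|H(j0.054)| = 69.4 × 0.73 / 5.87 = 8.6303
20 log₁₀(8.6303) = 18.72 dB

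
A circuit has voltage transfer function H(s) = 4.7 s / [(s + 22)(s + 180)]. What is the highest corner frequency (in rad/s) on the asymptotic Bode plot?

180 rad/s

Break frequencies occur at each pole and zero magnitude: 22 rad/s, 180 rad/s.
The highest is 180 rad/s.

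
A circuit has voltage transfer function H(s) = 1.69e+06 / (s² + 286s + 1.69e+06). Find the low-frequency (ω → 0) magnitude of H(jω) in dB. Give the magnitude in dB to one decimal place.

0.0 dB

H(0) = 1.69e+06 / 1.69e+06 = 1
20 log₁₀(1) = 0.00 dB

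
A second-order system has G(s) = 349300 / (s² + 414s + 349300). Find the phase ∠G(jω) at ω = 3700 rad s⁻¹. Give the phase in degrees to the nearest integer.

∠[(j3700)² + 414(j3700) + 349300] = ∠[-1.3341e+07 + j1.5318e+06] = 173.45°
∠G(j3700) = −173.45° = -173.45°

-173°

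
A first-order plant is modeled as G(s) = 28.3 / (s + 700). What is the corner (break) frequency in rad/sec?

700 rad/sec

The single real pole at s = −700 gives a corner at ω = 700 rad/sec.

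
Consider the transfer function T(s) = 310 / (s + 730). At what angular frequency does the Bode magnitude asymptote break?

730 rad s⁻¹

The single real pole at s = −730 gives a corner at ω = 730 rad s⁻¹.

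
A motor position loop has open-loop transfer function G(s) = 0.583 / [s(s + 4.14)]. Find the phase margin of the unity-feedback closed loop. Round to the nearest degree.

Gain crossover: |G(jω)| = 1 at ω ≈ 0.141 rad/s.
∠G(j0.141) = −90° − arctan(0.141/4.14) ≈ -91.95°
PM = 180° + (-91.95°) = 88.05°

88°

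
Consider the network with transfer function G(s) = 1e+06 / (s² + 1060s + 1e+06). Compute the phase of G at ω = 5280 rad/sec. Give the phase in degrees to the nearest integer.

∠[(j5280)² + 1060(j5280) + 1e+06] = ∠[-2.6878e+07 + j5.5968e+06] = 168.24°
∠G(j5280) = −168.24° = -168.24°

-168°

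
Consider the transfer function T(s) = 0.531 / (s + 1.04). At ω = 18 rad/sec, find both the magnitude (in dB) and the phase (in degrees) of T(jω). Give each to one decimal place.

|j18 + 1.04| = √(18² + 1.04²) = 18.03
|T(j18)| = 0.531 / 18.03 = 0.029451
20 log₁₀(0.029451) = -30.62 dB
∠(j18 + 1.04) = arctan(18/1.04) = 86.69°
∠T(j18) = −86.69° = -86.69°

|T| = -30.6 dB, ∠T = -86.7°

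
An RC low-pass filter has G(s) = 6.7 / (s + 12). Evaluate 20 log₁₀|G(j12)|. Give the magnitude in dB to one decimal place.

|j12 + 12| = √(12² + 12²) = 16.97
|G(j12)| = 6.7 / 16.97 = 0.3948
20 log₁₀(0.3948) = -8.07 dB

-8.1 dB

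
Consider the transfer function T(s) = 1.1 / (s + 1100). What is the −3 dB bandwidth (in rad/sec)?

For a single-pole low-pass, the −3 dB point is at the pole: ω = 1100 rad/sec.

1100 rad/sec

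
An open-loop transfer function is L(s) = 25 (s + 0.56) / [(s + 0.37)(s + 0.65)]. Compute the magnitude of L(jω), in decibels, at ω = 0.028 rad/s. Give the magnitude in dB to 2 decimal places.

35.28 dB

|j0.028 + 0.56| = √(0.028² + 0.56²) = 0.5607
|j0.028 + 0.37| = √(0.028² + 0.37²) = 0.3711
|j0.028 + 0.65| = √(0.028² + 0.65²) = 0.6506
|L(j0.028)| = 25 × 0.5607 / (0.3711 × 0.6506) = 58.065
20 log₁₀(58.065) = 35.278 dB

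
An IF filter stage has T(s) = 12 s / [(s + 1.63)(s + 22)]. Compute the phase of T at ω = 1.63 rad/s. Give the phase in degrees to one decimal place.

∠(j1.63) = 90.00°
∠(j1.63 + 1.63) = arctan(1.63/1.63) = 45.00°
∠(j1.63 + 22) = arctan(1.63/22) = 4.24°
∠T(j1.63) = 90.00° − (45.00° + 4.24°) = 40.76°

40.8°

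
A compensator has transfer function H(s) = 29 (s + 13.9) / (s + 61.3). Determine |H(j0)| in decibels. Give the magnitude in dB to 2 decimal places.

16.36 dB

H(0) = 29 × 13.9 / 61.3 = 6.5759
20 log₁₀(6.5759) = 16.359 dB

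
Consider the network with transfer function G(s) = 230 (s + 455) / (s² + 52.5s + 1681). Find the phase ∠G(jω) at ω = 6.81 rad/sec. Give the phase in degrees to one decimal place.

∠(j6.81 + 455) = arctan(6.81/455) = 0.86°
∠[(j6.81)² + 52.5(j6.81) + 1681] = ∠[1634.6 + j357.52] = 12.34°
∠G(j6.81) = 0.86° − 12.34° = -11.48°

-11.5°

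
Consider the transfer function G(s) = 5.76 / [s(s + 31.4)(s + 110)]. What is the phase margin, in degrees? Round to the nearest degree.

Gain crossover: |G(jω)| = 1 at ω ≈ 0.00167 rad/s.
∠G(j0.00167) = −90° − arctan(0.00167/31.4) − arctan(0.00167/110) ≈ -90.00°
PM = 180° + (-90.00°) = 90.00°

90°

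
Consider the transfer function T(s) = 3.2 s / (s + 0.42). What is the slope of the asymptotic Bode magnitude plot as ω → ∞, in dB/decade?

With 1 zero and 1 pole, the high-frequency asymptotic slope is 20 × (1 − 1) = 0 dB/decade.

0 dB/decade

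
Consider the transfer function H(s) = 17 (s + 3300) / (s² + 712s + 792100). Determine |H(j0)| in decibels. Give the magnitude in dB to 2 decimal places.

H(0) = 17 × 3300 / 792100 = 0.070824
20 log₁₀(0.070824) = -22.996 dB

-23.00 dB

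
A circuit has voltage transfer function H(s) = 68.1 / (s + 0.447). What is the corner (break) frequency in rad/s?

0.447 rad/s

The single real pole at s = −0.447 gives a corner at ω = 0.447 rad/s.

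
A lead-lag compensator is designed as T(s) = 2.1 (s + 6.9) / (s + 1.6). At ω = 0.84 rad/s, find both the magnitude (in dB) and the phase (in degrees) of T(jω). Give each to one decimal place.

|j0.84 + 6.9| = √(0.84² + 6.9²) = 6.951
|j0.84 + 1.6| = √(0.84² + 1.6²) = 1.807
|T(j0.84)| = 2.1 × 6.951 / 1.807 = 8.0776
20 log₁₀(8.0776) = 18.15 dB
∠(j0.84 + 6.9) = arctan(0.84/6.9) = 6.94°
∠(j0.84 + 1.6) = arctan(0.84/1.6) = 27.70°
∠T(j0.84) = 6.94° − 27.70° = -20.76°

|T| = 18.1 dB, ∠T = -20.8°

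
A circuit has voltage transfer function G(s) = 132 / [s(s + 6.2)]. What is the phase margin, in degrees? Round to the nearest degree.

Gain crossover: |G(jω)| = 1 at ω ≈ 10.7 rad/s.
∠G(j10.7) = −90° − arctan(10.7/6.2) ≈ -149.88°
PM = 180° + (-149.88°) = 30.12°

30°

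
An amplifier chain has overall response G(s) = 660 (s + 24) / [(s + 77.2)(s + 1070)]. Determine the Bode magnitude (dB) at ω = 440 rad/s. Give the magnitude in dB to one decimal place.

|j440 + 24| = √(440² + 24²) = 440.7
|j440 + 77.2| = √(440² + 77.2²) = 446.7
|j440 + 1070| = √(440² + 1070²) = 1157
|G(j440)| = 660 × 440.7 / (446.7 × 1157) = 0.56272
20 log₁₀(0.56272) = -4.99 dB

-5.0 dB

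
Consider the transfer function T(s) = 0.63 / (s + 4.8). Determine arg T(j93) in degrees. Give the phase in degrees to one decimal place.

-87.0°

∠(j93 + 4.8) = arctan(93/4.8) = 87.05°
∠T(j93) = −87.05° = -87.05°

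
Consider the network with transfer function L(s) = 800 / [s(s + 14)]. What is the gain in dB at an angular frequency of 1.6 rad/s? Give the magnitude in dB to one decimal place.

|j1.6 + 14| = √(1.6² + 14²) = 14.09
|j1.6| = 1.6
|L(j1.6)| = 800 / (14.09 × 1.6) = 35.483
20 log₁₀(35.483) = 31.00 dB

31.0 dB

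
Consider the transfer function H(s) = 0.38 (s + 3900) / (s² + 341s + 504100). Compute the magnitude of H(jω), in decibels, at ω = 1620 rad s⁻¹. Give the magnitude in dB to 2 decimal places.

|j1620 + 3900| = √(1620² + 3900²) = 4223
|(j1620)² + 341(j1620) + 504100| = |-2.1203e+06 + j5.5242e+05| = 2.191e+06
|H(j1620)| = 0.38 × 4223 / 2.191e+06 = 0.00073241
20 log₁₀(0.00073241) = -62.705 dB

-62.70 dB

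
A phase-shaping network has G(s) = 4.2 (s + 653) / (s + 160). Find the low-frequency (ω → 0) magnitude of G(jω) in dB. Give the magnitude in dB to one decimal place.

24.7 dB

G(0) = 4.2 × 653 / 160 = 17.141
20 log₁₀(17.141) = 24.68 dB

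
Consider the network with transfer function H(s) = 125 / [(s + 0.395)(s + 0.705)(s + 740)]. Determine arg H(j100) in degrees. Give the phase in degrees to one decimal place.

-187.1°

∠(j100 + 0.395) = arctan(100/0.395) = 89.77°
∠(j100 + 0.705) = arctan(100/0.705) = 89.60°
∠(j100 + 740) = arctan(100/740) = 7.70°
∠H(j100) = − (89.77° + 89.60° + 7.70°) = -187.07°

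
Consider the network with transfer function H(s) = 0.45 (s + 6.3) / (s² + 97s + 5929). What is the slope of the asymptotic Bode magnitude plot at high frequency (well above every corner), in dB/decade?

With 1 zero and 2 poles, the high-frequency asymptotic slope is 20 × (1 − 2) = -20 dB/decade.

-20 dB/decade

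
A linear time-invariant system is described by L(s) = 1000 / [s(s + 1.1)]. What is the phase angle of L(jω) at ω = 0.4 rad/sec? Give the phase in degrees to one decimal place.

∠(j0.4 + 1.1) = arctan(0.4/1.1) = 19.98°
∠(j0.4) = 90.00°
∠L(j0.4) = − (19.98° + 90.00°) = -109.98°

-110.0°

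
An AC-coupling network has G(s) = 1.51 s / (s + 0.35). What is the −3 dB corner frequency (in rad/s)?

0.35 rad/s

For a single-pole high-pass, the −3 dB point is at the pole: ω = 0.35 rad/s.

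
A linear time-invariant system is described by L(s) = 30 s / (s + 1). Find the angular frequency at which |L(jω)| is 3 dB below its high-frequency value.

For a single-pole high-pass, the −3 dB point is at the pole: ω = 1 rad/s.

1 rad/s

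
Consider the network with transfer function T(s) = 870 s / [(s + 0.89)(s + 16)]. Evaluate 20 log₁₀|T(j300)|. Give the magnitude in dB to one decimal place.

9.2 dB

|j300| = 300
|j300 + 0.89| = √(300² + 0.89²) = 300
|j300 + 16| = √(300² + 16²) = 300.4
|T(j300)| = 870 × 300 / (300 × 300.4) = 2.8959
20 log₁₀(2.8959) = 9.24 dB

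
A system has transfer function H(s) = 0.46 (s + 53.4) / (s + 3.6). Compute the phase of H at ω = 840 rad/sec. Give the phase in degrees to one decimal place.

-3.4°

∠(j840 + 53.4) = arctan(840/53.4) = 86.36°
∠(j840 + 3.6) = arctan(840/3.6) = 89.75°
∠H(j840) = 86.36° − 89.75° = -3.39°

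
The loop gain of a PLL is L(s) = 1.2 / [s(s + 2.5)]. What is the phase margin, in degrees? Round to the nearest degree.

79°

Gain crossover: |L(jω)| = 1 at ω ≈ 0.472 rad/s.
∠L(j0.472) = −90° − arctan(0.472/2.5) ≈ -100.68°
PM = 180° + (-100.68°) = 79.32°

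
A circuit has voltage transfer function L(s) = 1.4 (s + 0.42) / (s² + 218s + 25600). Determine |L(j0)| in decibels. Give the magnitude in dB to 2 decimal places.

L(0) = 1.4 × 0.42 / 25600 = 2.2969e-05
20 log₁₀(2.2969e-05) = -92.777 dB

-92.78 dB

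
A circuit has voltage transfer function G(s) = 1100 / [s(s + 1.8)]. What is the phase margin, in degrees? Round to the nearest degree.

3°

Gain crossover: |G(jω)| = 1 at ω ≈ 33.1 rad s⁻¹.
∠G(j33.1) = −90° − arctan(33.1/1.8) ≈ -176.89°
PM = 180° + (-176.89°) = 3.11°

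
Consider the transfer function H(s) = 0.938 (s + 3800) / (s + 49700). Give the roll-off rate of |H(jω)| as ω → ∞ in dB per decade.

0 dB/decade

With 1 zero and 1 pole, the high-frequency asymptotic slope is 20 × (1 − 1) = 0 dB/decade.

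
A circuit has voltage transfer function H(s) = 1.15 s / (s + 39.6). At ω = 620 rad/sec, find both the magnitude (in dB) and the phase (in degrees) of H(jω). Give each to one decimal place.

|j620| = 620
|j620 + 39.6| = √(620² + 39.6²) = 621.3
|H(j620)| = 1.15 × 620 / 621.3 = 1.1477
20 log₁₀(1.1477) = 1.20 dB
∠(j620) = 90.00°
∠(j620 + 39.6) = arctan(620/39.6) = 86.35°
∠H(j620) = 90.00° − 86.35° = 3.65°

|H| = 1.2 dB, ∠H = 3.7 deg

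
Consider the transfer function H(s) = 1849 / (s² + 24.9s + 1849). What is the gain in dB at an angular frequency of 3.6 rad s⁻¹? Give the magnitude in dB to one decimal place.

0.1 dB

|(j3.6)² + 24.9(j3.6) + 1849| = |1836 + j89.64| = 1838
|H(j3.6)| = 1849 / 1838 = 1.0059
20 log₁₀(1.0059) = 0.05 dB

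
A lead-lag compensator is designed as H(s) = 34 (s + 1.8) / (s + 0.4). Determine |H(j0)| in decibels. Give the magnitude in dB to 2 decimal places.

H(0) = 34 × 1.8 / 0.4 = 153
20 log₁₀(153) = 43.694 dB

43.69 dB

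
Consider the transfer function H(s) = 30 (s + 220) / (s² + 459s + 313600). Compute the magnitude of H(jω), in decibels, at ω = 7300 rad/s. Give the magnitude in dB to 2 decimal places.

|j7300 + 220| = √(7300² + 220²) = 7303
|(j7300)² + 459(j7300) + 313600| = |-5.2976e+07 + j3.3507e+06| = 5.308e+07
|H(j7300)| = 30 × 7303 / 5.308e+07 = 0.0041275
20 log₁₀(0.0041275) = -47.686 dB

-47.69 dB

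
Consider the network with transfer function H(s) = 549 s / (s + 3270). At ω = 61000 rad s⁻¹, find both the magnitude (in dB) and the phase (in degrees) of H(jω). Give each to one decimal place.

|H| = 54.8 dB, ∠H = 3.1°

|j61000| = 6.1e+04
|j61000 + 3270| = √(61000² + 3270²) = 6.109e+04
|H(j61000)| = 549 × 6.1e+04 / 6.109e+04 = 548.21
20 log₁₀(548.21) = 54.78 dB
∠(j61000) = 90.00°
∠(j61000 + 3270) = arctan(61000/3270) = 86.93°
∠H(j61000) = 90.00° − 86.93° = 3.07°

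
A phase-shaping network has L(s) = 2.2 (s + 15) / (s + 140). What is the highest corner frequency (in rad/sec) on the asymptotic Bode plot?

Break frequencies occur at each pole and zero magnitude: 15 rad/sec, 140 rad/sec.
The highest is 140 rad/sec.

140 rad/sec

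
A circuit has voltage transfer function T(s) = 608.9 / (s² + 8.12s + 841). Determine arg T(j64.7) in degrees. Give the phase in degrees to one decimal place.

∠[(j64.7)² + 8.12(j64.7) + 841] = ∠[-3345.1 + j525.36] = 171.07°
∠T(j64.7) = −171.07° = -171.07°

-171.1°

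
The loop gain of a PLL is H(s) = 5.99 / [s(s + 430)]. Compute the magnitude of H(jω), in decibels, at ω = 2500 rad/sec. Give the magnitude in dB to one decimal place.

|j2500 + 430| = √(2500² + 430²) = 2537
|j2500| = 2500
|H(j2500)| = 5.99 / (2537 × 2500) = 9.4453e-07
20 log₁₀(9.4453e-07) = -120.50 dB

-120.5 dB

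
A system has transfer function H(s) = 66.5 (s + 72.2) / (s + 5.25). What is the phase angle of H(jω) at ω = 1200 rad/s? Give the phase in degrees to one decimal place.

-3.2°

∠(j1200 + 72.2) = arctan(1200/72.2) = 86.56°
∠(j1200 + 5.25) = arctan(1200/5.25) = 89.75°
∠H(j1200) = 86.56° − 89.75° = -3.19°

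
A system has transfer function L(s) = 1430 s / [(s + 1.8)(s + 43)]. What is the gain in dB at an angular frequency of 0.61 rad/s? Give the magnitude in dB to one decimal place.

|j0.61| = 0.61
|j0.61 + 1.8| = √(0.61² + 1.8²) = 1.901
|j0.61 + 43| = √(0.61² + 43²) = 43
|L(j0.61)| = 1430 × 0.61 / (1.901 × 43) = 10.673
20 log₁₀(10.673) = 20.57 dB

20.6 dB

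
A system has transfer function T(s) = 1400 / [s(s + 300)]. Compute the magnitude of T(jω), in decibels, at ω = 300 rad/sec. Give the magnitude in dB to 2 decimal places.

|j300 + 300| = √(300² + 300²) = 424.3
|j300| = 300
|T(j300)| = 1400 / (424.3 × 300) = 0.010999
20 log₁₀(0.010999) = -39.173 dB

-39.17 dB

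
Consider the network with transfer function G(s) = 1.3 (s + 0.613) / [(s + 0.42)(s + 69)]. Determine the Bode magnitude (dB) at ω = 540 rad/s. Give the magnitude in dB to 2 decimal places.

-52.44 dB

|j540 + 0.613| = √(540² + 0.613²) = 540
|j540 + 0.42| = √(540² + 0.42²) = 540
|j540 + 69| = √(540² + 69²) = 544.4
|G(j540)| = 1.3 × 540 / (540 × 544.4) = 0.002388
20 log₁₀(0.002388) = -52.439 dB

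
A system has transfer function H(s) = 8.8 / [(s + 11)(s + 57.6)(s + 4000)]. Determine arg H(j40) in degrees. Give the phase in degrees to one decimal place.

∠(j40 + 11) = arctan(40/11) = 74.62°
∠(j40 + 57.6) = arctan(40/57.6) = 34.78°
∠(j40 + 4000) = arctan(40/4000) = 0.57°
∠H(j40) = − (74.62° + 34.78° + 0.57°) = -109.97°

-110.0°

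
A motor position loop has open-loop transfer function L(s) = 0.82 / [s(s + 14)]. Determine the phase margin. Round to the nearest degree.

Gain crossover: |L(jω)| = 1 at ω ≈ 0.0586 rad/sec.
∠L(j0.0586) = −90° − arctan(0.0586/14) ≈ -90.24°
PM = 180° + (-90.24°) = 89.76°

90°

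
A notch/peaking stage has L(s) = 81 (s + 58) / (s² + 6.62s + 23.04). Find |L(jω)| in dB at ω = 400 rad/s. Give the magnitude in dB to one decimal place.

-13.8 dB

|j400 + 58| = √(400² + 58²) = 404.2
|(j400)² + 6.62(j400) + 23.04| = |-1.5998e+05 + j2648| = 1.6e+05
|L(j400)| = 81 × 404.2 / 1.6e+05 = 0.20462
20 log₁₀(0.20462) = -13.78 dB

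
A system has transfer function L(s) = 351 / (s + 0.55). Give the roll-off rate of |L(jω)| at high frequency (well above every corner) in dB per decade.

With 0 zeros and 1 pole, the high-frequency asymptotic slope is 20 × (0 − 1) = -20 dB/decade.

-20 dB/decade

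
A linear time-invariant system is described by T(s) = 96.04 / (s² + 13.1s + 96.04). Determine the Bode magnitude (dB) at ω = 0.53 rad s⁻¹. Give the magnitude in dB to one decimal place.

|(j0.53)² + 13.1(j0.53) + 96.04| = |95.759 + j6.943| = 96.01
|T(j0.53)| = 96.04 / 96.01 = 1.0003
20 log₁₀(1.0003) = 0.00 dB

0.0 dB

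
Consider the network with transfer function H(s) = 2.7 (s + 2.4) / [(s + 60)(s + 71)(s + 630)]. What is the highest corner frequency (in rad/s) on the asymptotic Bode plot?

630 rad/s

Break frequencies occur at each pole and zero magnitude: 2.4 rad/s, 60 rad/s, 71 rad/s, 630 rad/s.
The highest is 630 rad/s.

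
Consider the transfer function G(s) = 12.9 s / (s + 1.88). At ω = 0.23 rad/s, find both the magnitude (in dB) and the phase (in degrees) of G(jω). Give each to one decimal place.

|j0.23| = 0.23
|j0.23 + 1.88| = √(0.23² + 1.88²) = 1.894
|G(j0.23)| = 12.9 × 0.23 / 1.894 = 1.5665
20 log₁₀(1.5665) = 3.90 dB
∠(j0.23) = 90.00°
∠(j0.23 + 1.88) = arctan(0.23/1.88) = 6.97°
∠G(j0.23) = 90.00° − 6.97° = 83.03°

|G| = 3.9 dB, ∠G = 83.0°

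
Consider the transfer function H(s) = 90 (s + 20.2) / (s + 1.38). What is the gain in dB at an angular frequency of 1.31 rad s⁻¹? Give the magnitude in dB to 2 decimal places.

59.62 dB

|j1.31 + 20.2| = √(1.31² + 20.2²) = 20.24
|j1.31 + 1.38| = √(1.31² + 1.38²) = 1.903
|H(j1.31)| = 90 × 20.24 / 1.903 = 957.46
20 log₁₀(957.46) = 59.622 dB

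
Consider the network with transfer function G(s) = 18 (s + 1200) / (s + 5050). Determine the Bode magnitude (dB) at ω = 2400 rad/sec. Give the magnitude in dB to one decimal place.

|j2400 + 1200| = √(2400² + 1200²) = 2683
|j2400 + 5050| = √(2400² + 5050²) = 5591
|G(j2400)| = 18 × 2683 / 5591 = 8.6383
20 log₁₀(8.6383) = 18.73 dB

18.7 dB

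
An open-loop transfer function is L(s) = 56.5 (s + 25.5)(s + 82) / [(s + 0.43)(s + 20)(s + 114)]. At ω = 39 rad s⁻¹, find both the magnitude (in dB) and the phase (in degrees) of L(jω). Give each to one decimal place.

|j39 + 25.5| = √(39² + 25.5²) = 46.6
|j39 + 82| = √(39² + 82²) = 90.8
|j39 + 0.43| = √(39² + 0.43²) = 39
|j39 + 20| = √(39² + 20²) = 43.83
|j39 + 114| = √(39² + 114²) = 120.5
|L(j39)| = 56.5 × 46.6 × 90.8 / (39 × 43.83 × 120.5) = 1.1607
20 log₁₀(1.1607) = 1.29 dB
∠(j39 + 25.5) = arctan(39/25.5) = 56.82°
∠(j39 + 82) = arctan(39/82) = 25.44°
∠(j39 + 0.43) = arctan(39/0.43) = 89.37°
∠(j39 + 20) = arctan(39/20) = 62.85°
∠(j39 + 114) = arctan(39/114) = 18.89°
∠L(j39) = 56.82° + 25.44° − (89.37° + 62.85° + 18.89°) = -88.85°

|L| = 1.3 dB, ∠L = -88.8 deg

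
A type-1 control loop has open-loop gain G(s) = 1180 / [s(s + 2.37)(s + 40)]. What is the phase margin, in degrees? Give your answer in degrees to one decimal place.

17.3°

Gain crossover: |G(jω)| = 1 at ω ≈ 5.16 rad/s.
∠G(j5.16) = −90° − arctan(5.16/2.37) − arctan(5.16/40) ≈ -162.66°
PM = 180° + (-162.66°) = 17.34°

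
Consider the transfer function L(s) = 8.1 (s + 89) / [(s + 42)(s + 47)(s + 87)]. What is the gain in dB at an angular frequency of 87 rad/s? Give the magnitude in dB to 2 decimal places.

|j87 + 89| = √(87² + 89²) = 124.5
|j87 + 42| = √(87² + 42²) = 96.61
|j87 + 47| = √(87² + 47²) = 98.88
|j87 + 87| = √(87² + 87²) = 123
|L(j87)| = 8.1 × 124.5 / (96.61 × 98.88 × 123) = 0.00085771
20 log₁₀(0.00085771) = -61.333 dB

-61.33 dB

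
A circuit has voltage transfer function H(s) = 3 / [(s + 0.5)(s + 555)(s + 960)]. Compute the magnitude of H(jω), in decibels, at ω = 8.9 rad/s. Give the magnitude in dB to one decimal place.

-124.0 dB

|j8.9 + 0.5| = √(8.9² + 0.5²) = 8.914
|j8.9 + 555| = √(8.9² + 555²) = 555.1
|j8.9 + 960| = √(8.9² + 960²) = 960
|H(j8.9)| = 3 / (8.914 × 555.1 × 960) = 6.3155e-07
20 log₁₀(6.3155e-07) = -123.99 dB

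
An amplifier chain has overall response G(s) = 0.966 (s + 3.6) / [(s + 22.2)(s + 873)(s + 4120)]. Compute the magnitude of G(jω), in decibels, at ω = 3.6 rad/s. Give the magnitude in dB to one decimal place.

-144.3 dB

|j3.6 + 3.6| = √(3.6² + 3.6²) = 5.091
|j3.6 + 22.2| = √(3.6² + 22.2²) = 22.49
|j3.6 + 873| = √(3.6² + 873²) = 873
|j3.6 + 4120| = √(3.6² + 4120²) = 4120
|G(j3.6)| = 0.966 × 5.091 / (22.49 × 873 × 4120) = 6.0798e-08
20 log₁₀(6.0798e-08) = -144.32 dB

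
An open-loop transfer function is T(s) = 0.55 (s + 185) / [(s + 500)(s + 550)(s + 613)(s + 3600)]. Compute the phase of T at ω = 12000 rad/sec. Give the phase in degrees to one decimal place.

∠(j12000 + 185) = arctan(12000/185) = 89.12°
∠(j12000 + 500) = arctan(12000/500) = 87.61°
∠(j12000 + 550) = arctan(12000/550) = 87.38°
∠(j12000 + 613) = arctan(12000/613) = 87.08°
∠(j12000 + 3600) = arctan(12000/3600) = 73.30°
∠T(j12000) = 89.12° − (87.61° + 87.38° + 87.08° + 73.30°) = -246.25°

-246.2°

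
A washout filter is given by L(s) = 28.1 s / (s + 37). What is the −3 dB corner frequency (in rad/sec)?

37 rad/sec

For a single-pole high-pass, the −3 dB point is at the pole: ω = 37 rad/sec.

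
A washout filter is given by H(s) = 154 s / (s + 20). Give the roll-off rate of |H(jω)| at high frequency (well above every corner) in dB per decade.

0 dB/decade

With 1 zero and 1 pole, the high-frequency asymptotic slope is 20 × (1 − 1) = 0 dB/decade.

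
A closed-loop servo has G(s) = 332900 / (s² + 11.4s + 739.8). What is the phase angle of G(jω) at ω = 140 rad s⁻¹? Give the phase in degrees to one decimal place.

-175.2°

∠[(j140)² + 11.4(j140) + 739.8] = ∠[-18860 + j1596] = 175.16°
∠G(j140) = −175.16° = -175.16°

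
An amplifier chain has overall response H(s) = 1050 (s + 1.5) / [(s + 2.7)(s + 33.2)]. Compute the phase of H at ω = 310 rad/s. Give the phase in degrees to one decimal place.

∠(j310 + 1.5) = arctan(310/1.5) = 89.72°
∠(j310 + 2.7) = arctan(310/2.7) = 89.50°
∠(j310 + 33.2) = arctan(310/33.2) = 83.89°
∠H(j310) = 89.72° − (89.50° + 83.89°) = -83.67°

-83.7 deg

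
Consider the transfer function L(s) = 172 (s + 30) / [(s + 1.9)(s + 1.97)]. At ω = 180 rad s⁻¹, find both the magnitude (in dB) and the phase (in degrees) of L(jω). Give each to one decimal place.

|j180 + 30| = √(180² + 30²) = 182.5
|j180 + 1.9| = √(180² + 1.9²) = 180
|j180 + 1.97| = √(180² + 1.97²) = 180
|L(j180)| = 172 × 182.5 / (180 × 180) = 0.96862
20 log₁₀(0.96862) = -0.28 dB
∠(j180 + 30) = arctan(180/30) = 80.54°
∠(j180 + 1.9) = arctan(180/1.9) = 89.40°
∠(j180 + 1.97) = arctan(180/1.97) = 89.37°
∠L(j180) = 80.54° − (89.40° + 89.37°) = -98.23°

|L| = -0.3 dB, ∠L = -98.2°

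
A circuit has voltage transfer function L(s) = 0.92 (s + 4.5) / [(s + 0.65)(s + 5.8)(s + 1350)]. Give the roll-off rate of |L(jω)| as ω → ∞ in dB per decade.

With 1 zero and 3 poles, the high-frequency asymptotic slope is 20 × (1 − 3) = -40 dB/decade.

-40 dB/decade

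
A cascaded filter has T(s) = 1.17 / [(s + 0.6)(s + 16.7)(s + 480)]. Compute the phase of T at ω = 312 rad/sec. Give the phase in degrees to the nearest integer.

∠(j312 + 0.6) = arctan(312/0.6) = 89.89°
∠(j312 + 16.7) = arctan(312/16.7) = 86.94°
∠(j312 + 480) = arctan(312/480) = 33.02°
∠T(j312) = − (89.89° + 86.94° + 33.02°) = -209.85°

-210°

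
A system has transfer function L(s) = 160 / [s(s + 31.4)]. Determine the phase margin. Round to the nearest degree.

81°

Gain crossover: |L(jω)| = 1 at ω ≈ 5.03 rad/sec.
∠L(j5.03) = −90° − arctan(5.03/31.4) ≈ -99.10°
PM = 180° + (-99.10°) = 80.90°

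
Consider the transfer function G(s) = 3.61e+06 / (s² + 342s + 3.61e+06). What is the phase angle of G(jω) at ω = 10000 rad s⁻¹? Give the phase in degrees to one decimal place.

∠[(j10000)² + 342(j10000) + 3.61e+06] = ∠[-9.639e+07 + j3.42e+06] = 177.97°
∠G(j10000) = −177.97° = -177.97°

-178.0 deg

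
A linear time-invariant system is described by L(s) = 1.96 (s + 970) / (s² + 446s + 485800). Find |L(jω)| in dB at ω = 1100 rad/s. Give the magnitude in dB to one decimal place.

-49.7 dB

|j1100 + 970| = √(1100² + 970²) = 1467
|(j1100)² + 446(j1100) + 485800| = |-7.242e+05 + j4.906e+05| = 8.747e+05
|L(j1100)| = 1.96 × 1467 / 8.747e+05 = 0.0032862
20 log₁₀(0.0032862) = -49.67 dB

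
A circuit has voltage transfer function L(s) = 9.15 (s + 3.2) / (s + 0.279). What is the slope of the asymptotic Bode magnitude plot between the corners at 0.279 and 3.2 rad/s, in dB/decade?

-20 dB/decade

In this band the factors already past their corner are: pole at 0.279; net slope = -20 dB/decade.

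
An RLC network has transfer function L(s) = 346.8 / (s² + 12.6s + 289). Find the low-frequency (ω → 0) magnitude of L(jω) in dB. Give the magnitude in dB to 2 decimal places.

L(0) = 346.8 / 289 = 1.2
20 log₁₀(1.2) = 1.584 dB

1.58 dB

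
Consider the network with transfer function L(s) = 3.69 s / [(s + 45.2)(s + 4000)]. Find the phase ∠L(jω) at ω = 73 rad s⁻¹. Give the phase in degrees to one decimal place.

∠(j73) = 90.00°
∠(j73 + 45.2) = arctan(73/45.2) = 58.24°
∠(j73 + 4000) = arctan(73/4000) = 1.05°
∠L(j73) = 90.00° − (58.24° + 1.05°) = 30.72°

30.7°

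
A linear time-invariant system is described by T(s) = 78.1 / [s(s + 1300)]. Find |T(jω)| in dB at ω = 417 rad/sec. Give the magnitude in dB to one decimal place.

|j417 + 1300| = √(417² + 1300²) = 1365
|j417| = 417
|T(j417)| = 78.1 / (1365 × 417) = 0.00013718
20 log₁₀(0.00013718) = -77.25 dB

-77.3 dB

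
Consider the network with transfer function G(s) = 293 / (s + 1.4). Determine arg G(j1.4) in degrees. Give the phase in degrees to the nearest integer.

-45°

∠(j1.4 + 1.4) = arctan(1.4/1.4) = 45.00°
∠G(j1.4) = −45.00° = -45.00°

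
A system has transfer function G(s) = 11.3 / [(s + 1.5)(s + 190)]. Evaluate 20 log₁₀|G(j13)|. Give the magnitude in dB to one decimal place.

|j13 + 1.5| = √(13² + 1.5²) = 13.09
|j13 + 190| = √(13² + 190²) = 190.4
|G(j13)| = 11.3 / (13.09 × 190.4) = 0.0045341
20 log₁₀(0.0045341) = -46.87 dB

-46.9 dB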